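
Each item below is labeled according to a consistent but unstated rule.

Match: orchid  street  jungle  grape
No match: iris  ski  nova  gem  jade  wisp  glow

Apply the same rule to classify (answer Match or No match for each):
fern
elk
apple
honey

The distinguishing property — length ≥ 5 — holds for all the 'Match' cases and none of the 'No match' cases.
No match: fern, since length 4.
No match: elk, since length 3.
Match: apple, since length 5.
Match: honey, since length 5.

No match, No match, Match, Match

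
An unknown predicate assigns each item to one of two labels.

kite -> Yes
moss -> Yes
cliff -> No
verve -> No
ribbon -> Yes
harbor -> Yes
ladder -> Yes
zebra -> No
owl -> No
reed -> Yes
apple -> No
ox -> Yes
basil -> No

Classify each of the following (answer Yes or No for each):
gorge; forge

The distinguishing property — even length — holds for all the 'Yes' cases and none of the 'No' cases.
gorge: No (length 5). forge: No (length 5).

No, No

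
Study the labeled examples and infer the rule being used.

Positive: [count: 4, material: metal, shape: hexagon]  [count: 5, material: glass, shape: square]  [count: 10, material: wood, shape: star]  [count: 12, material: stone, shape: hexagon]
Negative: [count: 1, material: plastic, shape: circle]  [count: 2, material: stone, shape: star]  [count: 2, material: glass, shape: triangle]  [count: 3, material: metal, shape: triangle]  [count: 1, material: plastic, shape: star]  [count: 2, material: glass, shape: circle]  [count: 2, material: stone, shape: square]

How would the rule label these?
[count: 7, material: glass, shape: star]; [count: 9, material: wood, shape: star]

Positive, Positive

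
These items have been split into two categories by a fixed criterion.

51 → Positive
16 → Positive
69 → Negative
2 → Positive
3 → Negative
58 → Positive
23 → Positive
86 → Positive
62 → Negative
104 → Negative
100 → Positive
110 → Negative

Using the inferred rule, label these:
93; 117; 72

Comparing the two groups points to one rule — ≡ 2 (mod 7).
Positive: 93, since 93 mod 7 = 2. Negative: 117, since 117 mod 7 = 5. Positive: 72, since 72 mod 7 = 2.

Positive, Negative, Positive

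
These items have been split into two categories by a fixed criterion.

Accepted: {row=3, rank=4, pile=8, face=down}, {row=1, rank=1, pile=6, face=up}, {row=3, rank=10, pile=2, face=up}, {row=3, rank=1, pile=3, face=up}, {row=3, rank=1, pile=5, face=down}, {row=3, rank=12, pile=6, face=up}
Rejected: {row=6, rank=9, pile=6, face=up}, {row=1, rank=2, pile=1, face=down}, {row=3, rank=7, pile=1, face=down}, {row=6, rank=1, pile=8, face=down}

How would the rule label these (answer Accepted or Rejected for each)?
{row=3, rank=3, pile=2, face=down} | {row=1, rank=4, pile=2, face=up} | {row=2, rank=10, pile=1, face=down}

Accepted, Accepted, Rejected

'Accepted' ⟺ row ≤ 3 AND pile ≥ 2.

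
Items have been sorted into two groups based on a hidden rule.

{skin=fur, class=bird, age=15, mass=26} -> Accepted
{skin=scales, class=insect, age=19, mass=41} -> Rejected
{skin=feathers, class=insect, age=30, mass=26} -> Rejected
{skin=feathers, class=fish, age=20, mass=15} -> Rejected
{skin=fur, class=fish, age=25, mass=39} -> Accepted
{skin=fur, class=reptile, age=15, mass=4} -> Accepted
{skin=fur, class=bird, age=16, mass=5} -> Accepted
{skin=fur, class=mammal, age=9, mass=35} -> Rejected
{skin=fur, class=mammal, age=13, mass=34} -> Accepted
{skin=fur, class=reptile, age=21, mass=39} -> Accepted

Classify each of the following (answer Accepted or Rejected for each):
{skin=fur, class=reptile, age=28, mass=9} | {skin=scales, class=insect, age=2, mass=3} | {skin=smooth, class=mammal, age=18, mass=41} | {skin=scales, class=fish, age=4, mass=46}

Rule: skin is fur AND age ≥ 13. This holds for each 'Accepted' example and fails for each 'Rejected' one.
{skin=fur, class=reptile, age=28, mass=9}: skin is fur, age = 28, qualifies → Accepted.
{skin=scales, class=insect, age=2, mass=3}: skin is scales, age = 2, does not fit → Rejected.
{skin=smooth, class=mammal, age=18, mass=41}: skin is smooth, age = 18, does not fit → Rejected.
{skin=scales, class=fish, age=4, mass=46}: skin is scales, age = 4, does not fit → Rejected.

Accepted, Rejected, Rejected, Rejected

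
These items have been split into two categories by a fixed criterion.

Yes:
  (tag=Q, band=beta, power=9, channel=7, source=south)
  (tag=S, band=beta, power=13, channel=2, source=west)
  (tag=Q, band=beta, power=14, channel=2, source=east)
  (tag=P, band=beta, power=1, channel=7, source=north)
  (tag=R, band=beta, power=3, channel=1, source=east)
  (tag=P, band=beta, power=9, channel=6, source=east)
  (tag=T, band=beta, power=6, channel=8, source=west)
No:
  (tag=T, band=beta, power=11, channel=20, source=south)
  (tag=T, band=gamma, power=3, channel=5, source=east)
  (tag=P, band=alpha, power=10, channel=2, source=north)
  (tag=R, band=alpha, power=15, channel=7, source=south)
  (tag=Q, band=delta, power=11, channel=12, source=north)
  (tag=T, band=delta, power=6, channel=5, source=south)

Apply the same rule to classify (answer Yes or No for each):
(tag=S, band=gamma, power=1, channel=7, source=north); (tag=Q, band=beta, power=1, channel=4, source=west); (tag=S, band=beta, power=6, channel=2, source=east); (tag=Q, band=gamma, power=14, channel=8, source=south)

Rule: band is beta AND channel ≤ 8. This holds for each 'Yes' example and fails for each 'No' one.
No: (tag=S, band=gamma, power=1, channel=7, source=north), since band is gamma, channel = 7. Yes: (tag=Q, band=beta, power=1, channel=4, source=west), since band is beta, channel = 4. Yes: (tag=S, band=beta, power=6, channel=2, source=east), since band is beta, channel = 2. No: (tag=Q, band=gamma, power=14, channel=8, source=south), since band is gamma, channel = 8.

No, Yes, Yes, No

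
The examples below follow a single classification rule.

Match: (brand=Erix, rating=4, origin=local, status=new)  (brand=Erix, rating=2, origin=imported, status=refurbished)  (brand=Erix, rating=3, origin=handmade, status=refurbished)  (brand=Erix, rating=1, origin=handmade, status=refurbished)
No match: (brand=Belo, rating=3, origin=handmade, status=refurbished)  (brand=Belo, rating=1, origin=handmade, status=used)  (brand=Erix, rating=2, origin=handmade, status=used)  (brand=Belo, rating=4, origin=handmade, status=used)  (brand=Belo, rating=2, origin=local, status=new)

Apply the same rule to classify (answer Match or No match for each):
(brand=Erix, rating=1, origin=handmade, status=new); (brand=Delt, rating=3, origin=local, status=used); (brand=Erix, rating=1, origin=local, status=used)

The distinguishing property — status is not used AND brand is Erix — holds for all the 'Match' cases and none of the 'No match' cases.

Match, No match, No match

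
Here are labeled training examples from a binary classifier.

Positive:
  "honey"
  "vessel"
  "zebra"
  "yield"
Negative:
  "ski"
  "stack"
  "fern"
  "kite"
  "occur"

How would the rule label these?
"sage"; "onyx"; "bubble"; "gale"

Negative, Negative, Positive, Negative

'Positive' ⟺ length ≥ 5 AND contains 'e'.
"sage": length 4, has 'e', does not fit → Negative.
"onyx": length 4, no 'e', does not fit → Negative.
"bubble": length 6, has 'e', checks out → Positive.
"gale": length 4, has 'e', does not fit → Negative.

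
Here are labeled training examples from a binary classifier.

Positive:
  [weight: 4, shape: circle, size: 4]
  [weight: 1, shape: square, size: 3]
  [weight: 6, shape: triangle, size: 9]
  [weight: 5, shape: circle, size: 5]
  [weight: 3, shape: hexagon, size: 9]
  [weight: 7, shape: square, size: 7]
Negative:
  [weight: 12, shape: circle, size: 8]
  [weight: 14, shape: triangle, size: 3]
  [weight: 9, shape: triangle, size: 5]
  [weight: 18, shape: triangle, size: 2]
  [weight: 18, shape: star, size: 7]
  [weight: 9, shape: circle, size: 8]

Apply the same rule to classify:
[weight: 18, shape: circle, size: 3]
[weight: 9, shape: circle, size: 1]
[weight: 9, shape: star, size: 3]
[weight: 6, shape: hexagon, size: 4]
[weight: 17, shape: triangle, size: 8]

The common property of the 'Positive' items is: weight ≤ 7. No 'Negative' item has it.

Negative, Negative, Negative, Positive, Negative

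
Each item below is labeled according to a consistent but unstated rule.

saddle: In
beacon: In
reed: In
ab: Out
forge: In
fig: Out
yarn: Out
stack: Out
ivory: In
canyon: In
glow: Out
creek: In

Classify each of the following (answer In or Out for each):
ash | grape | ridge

Out, In, In

The classifier is using: has ≥ 2 vowels.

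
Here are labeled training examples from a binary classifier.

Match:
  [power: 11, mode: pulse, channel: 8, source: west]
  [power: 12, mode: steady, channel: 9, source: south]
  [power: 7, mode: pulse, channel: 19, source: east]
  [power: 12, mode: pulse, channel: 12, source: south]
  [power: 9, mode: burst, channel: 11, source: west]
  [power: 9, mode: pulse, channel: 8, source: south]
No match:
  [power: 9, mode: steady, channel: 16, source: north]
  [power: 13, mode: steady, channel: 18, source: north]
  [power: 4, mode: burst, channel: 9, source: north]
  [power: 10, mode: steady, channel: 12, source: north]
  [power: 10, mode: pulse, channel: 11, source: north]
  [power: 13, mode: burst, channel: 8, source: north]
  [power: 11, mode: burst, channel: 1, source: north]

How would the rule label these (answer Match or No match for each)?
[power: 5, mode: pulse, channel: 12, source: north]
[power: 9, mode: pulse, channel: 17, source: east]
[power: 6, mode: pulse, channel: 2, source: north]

A rule that fits every label: source is not north — true of each 'Match' example, false of each 'No match' one.
[power: 5, mode: pulse, channel: 12, source: north]: source is north — doesn't qualify, so No match. [power: 9, mode: pulse, channel: 17, source: east]: source is east — matches, so Match. [power: 6, mode: pulse, channel: 2, source: north]: source is north — doesn't qualify, so No match.

No match, Match, No match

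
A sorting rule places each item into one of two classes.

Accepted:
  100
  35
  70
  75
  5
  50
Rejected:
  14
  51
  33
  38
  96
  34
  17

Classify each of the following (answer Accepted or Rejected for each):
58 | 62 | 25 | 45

The rule appears to be: multiple of 5.
58 — 58 = 5·11 + 3, hence Rejected. 62 — 62 = 5·12 + 2, hence Rejected. 25 — 25 = 5·5, hence Accepted. 45 — 45 = 5·9, hence Accepted.

Rejected, Rejected, Accepted, Accepted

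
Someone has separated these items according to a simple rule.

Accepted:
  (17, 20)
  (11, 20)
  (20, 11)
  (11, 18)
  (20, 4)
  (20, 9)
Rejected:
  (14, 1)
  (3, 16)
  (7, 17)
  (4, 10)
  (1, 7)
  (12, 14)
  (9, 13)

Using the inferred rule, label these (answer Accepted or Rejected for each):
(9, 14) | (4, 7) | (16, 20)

The distinguishing property — max ≥ 18 — holds for all the 'Accepted' cases and none of the 'Rejected' cases.
(9, 14) → max 14 → Rejected. (4, 7) → max 7 → Rejected. (16, 20) → max 20 → Accepted.

Rejected, Rejected, Accepted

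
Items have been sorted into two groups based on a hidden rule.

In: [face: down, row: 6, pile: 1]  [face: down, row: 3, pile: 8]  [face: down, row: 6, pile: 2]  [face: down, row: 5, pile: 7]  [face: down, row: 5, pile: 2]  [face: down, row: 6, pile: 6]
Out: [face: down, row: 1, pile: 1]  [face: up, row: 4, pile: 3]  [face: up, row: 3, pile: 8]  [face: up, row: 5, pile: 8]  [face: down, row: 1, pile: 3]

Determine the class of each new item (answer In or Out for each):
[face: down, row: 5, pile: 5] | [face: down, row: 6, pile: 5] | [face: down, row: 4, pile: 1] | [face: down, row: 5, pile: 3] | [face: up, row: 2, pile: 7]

The classifier is using: face is down AND row ≥ 3.
[face: down, row: 5, pile: 5] → face is down, row = 5 → In.
[face: down, row: 6, pile: 5] → face is down, row = 6 → In.
[face: down, row: 4, pile: 1] → face is down, row = 4 → In.
[face: down, row: 5, pile: 3] → face is down, row = 5 → In.
[face: up, row: 2, pile: 7] → face is up, row = 2 → Out.

In, In, In, In, Out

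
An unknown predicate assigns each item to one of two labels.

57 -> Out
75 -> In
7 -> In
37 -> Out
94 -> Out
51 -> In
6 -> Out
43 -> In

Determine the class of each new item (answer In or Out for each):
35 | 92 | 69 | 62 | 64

Every 'In' example satisfies: ≡ 3 (mod 4). None of the 'Out' examples do.
35 → 35 mod 4 = 3 → In.
92 → 92 mod 4 = 0 → Out.
69 → 69 mod 4 = 1 → Out.
62 → 62 mod 4 = 2 → Out.
64 → 64 mod 4 = 0 → Out.

In, Out, Out, Out, Out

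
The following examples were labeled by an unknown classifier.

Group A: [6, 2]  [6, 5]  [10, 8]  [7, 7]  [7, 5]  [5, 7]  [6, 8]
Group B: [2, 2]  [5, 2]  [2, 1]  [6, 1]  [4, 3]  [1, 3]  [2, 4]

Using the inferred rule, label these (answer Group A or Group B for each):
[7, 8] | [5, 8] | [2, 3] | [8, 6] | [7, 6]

The simplest hypothesis consistent with all the labels is: sum ≥ 8.
[7, 8] — 7+8 = 15, hence Group A. [5, 8] — 5+8 = 13, hence Group A. [2, 3] — 2+3 = 5, hence Group B. [8, 6] — 8+6 = 14, hence Group A. [7, 6] — 7+6 = 13, hence Group A.

Group A, Group A, Group B, Group A, Group A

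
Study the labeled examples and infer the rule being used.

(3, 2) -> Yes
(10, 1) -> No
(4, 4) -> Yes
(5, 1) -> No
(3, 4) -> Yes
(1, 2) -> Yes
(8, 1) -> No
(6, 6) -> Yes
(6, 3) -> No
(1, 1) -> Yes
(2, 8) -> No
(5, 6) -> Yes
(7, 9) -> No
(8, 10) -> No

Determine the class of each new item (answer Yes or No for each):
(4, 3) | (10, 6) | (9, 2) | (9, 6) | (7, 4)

All 'Yes' examples share one property — |first − second| ≤ 1 — and every 'No' example lacks it.
(4, 3): |4−3| = 1 — satisfies this, so Yes.
(10, 6): |10−6| = 4 — does not satisfy this, so No.
(9, 2): |9−2| = 7 — does not satisfy this, so No.
(9, 6): |9−6| = 3 — does not satisfy this, so No.
(7, 4): |7−4| = 3 — does not satisfy this, so No.

Yes, No, No, No, No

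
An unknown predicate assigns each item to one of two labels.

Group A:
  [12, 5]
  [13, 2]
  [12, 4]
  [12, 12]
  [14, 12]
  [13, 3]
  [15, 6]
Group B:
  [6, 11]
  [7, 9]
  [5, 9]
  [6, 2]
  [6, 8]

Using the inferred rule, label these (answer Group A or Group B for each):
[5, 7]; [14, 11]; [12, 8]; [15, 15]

Group B, Group A, Group A, Group A

Rule: first ≥ 8. This holds for each 'Group A' example and fails for each 'Group B' one.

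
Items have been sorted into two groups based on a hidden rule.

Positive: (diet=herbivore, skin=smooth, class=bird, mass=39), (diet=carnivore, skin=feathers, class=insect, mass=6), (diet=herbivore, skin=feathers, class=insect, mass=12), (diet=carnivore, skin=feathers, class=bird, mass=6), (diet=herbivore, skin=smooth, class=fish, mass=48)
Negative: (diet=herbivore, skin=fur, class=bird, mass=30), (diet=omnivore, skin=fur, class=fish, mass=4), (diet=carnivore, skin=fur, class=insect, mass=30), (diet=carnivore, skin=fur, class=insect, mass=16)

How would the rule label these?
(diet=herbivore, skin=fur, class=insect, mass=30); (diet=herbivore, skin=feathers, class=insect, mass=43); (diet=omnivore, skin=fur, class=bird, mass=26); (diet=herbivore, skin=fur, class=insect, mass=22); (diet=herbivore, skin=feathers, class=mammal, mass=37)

Checking candidate rules against both groups, what survives is: skin is not fur.
(diet=herbivore, skin=fur, class=insect, mass=30): skin is fur, doesn't match → Negative. (diet=herbivore, skin=feathers, class=insect, mass=43): skin is feathers, qualifies → Positive. (diet=omnivore, skin=fur, class=bird, mass=26): skin is fur, doesn't match → Negative. (diet=herbivore, skin=fur, class=insect, mass=22): skin is fur, doesn't match → Negative. (diet=herbivore, skin=feathers, class=mammal, mass=37): skin is feathers, qualifies → Positive.

Negative, Positive, Negative, Negative, Positive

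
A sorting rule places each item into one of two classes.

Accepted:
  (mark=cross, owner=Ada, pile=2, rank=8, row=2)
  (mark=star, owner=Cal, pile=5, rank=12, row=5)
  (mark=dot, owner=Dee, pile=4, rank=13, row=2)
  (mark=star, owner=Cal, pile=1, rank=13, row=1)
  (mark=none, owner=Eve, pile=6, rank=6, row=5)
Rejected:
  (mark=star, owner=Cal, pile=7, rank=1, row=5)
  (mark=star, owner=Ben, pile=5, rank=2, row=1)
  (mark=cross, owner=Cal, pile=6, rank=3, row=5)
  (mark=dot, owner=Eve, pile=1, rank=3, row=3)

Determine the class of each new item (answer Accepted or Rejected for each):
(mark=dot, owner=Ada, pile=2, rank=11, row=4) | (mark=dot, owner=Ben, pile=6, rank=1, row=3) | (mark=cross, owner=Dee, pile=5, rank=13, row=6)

The common property of the 'Accepted' items is: rank ≥ 6. No 'Rejected' item has it.
(mark=dot, owner=Ada, pile=2, rank=11, row=4): Accepted (rank = 11). (mark=dot, owner=Ben, pile=6, rank=1, row=3): Rejected (rank = 1). (mark=cross, owner=Dee, pile=5, rank=13, row=6): Accepted (rank = 13).

Accepted, Rejected, Accepted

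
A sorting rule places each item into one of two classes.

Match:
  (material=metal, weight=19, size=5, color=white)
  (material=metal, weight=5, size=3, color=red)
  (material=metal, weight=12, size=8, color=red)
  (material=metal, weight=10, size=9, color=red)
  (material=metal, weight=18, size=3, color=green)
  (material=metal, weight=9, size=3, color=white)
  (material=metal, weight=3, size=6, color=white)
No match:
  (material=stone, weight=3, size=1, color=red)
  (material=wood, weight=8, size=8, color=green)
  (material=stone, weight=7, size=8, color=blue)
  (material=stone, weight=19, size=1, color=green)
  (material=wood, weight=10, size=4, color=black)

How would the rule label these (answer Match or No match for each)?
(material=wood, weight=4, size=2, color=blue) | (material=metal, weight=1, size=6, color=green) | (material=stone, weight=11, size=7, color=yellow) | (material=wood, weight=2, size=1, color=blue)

No match, Match, No match, No match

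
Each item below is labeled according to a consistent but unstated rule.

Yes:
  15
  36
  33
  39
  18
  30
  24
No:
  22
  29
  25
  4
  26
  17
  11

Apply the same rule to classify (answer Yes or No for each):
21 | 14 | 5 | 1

Yes, No, No, No

Every 'Yes' example satisfies: multiple of 3. None of the 'No' examples do.
21: 21 = 3·7, fits → Yes. 14: 14 = 3·4 + 2, fails the rule → No. 5: 5 = 3·1 + 2, fails the rule → No. 1: 1 = 3·0 + 1, fails the rule → No.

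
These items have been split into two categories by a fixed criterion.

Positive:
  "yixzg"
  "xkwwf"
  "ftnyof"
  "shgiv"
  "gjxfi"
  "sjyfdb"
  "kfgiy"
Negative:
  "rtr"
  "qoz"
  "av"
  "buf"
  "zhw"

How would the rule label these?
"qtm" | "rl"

A rule that fits every label: length ≥ 5 — true of each 'Positive' example, false of each 'Negative' one.
"qtm": Negative (length 3).
"rl": Negative (length 2).

Negative, Negative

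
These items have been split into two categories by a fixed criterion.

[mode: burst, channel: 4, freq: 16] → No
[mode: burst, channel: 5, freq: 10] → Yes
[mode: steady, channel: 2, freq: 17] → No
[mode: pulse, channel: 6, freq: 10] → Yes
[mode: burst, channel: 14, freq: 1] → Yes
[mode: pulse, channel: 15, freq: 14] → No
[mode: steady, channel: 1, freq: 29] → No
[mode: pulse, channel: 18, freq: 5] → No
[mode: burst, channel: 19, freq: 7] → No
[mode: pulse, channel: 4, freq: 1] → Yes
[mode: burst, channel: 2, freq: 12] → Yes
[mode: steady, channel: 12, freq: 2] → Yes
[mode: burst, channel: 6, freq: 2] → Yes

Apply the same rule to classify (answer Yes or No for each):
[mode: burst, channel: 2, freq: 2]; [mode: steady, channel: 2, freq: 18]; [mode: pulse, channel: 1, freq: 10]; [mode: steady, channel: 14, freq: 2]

A rule that fits every label: channel ≤ 14 AND freq ≤ 12 — true of each 'Yes' example, false of each 'No' one.
[mode: burst, channel: 2, freq: 2] → channel = 2, freq = 2 → Yes. [mode: steady, channel: 2, freq: 18] → channel = 2, freq = 18 → No. [mode: pulse, channel: 1, freq: 10] → channel = 1, freq = 10 → Yes. [mode: steady, channel: 14, freq: 2] → channel = 14, freq = 2 → Yes.

Yes, No, Yes, Yes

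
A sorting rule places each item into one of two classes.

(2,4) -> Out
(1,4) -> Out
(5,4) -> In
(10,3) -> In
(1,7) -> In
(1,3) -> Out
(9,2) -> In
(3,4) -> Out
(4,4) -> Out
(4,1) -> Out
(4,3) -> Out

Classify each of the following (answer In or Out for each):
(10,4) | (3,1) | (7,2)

In, Out, In

The simplest hypothesis consistent with all the labels is: max ≥ 5.
(10,4): In (max 10). (3,1): Out (max 3). (7,2): In (max 7).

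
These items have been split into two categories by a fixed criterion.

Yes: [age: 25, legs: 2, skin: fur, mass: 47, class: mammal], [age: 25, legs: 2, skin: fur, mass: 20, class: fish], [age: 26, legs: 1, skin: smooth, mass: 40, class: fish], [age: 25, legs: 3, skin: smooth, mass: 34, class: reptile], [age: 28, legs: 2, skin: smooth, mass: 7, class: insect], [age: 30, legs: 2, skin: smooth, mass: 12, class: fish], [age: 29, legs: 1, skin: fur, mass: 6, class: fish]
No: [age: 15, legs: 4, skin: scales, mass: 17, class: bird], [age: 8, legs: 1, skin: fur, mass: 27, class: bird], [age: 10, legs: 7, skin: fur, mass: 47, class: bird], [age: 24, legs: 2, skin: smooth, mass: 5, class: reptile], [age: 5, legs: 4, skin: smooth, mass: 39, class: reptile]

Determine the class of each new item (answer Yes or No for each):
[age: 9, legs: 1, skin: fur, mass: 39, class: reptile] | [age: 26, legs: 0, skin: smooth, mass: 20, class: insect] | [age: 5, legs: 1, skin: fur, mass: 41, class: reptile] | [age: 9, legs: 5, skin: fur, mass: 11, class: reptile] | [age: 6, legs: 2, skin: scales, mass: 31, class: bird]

All 'Yes' examples share one property — age ≥ 25 — and every 'No' example lacks it.

No, Yes, No, No, No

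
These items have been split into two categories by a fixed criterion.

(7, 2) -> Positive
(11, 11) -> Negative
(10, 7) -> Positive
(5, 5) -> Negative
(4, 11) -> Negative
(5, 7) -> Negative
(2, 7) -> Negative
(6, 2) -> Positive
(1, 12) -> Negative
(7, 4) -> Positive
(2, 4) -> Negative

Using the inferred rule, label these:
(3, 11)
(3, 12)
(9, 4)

Negative, Negative, Positive

The simplest hypothesis consistent with all the labels is: first > second.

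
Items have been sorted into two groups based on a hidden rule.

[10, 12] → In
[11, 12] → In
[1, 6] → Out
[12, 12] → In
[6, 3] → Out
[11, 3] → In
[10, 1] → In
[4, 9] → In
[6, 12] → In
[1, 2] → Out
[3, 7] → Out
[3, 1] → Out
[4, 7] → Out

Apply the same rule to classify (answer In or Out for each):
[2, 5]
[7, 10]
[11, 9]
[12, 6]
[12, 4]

Out, In, In, In, In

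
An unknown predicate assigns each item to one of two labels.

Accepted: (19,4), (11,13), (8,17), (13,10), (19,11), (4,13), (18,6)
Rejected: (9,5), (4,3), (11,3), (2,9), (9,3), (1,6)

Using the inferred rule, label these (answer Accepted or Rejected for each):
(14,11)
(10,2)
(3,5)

Every 'Accepted' example satisfies: sum ≥ 17. None of the 'Rejected' examples do.

Accepted, Rejected, Rejected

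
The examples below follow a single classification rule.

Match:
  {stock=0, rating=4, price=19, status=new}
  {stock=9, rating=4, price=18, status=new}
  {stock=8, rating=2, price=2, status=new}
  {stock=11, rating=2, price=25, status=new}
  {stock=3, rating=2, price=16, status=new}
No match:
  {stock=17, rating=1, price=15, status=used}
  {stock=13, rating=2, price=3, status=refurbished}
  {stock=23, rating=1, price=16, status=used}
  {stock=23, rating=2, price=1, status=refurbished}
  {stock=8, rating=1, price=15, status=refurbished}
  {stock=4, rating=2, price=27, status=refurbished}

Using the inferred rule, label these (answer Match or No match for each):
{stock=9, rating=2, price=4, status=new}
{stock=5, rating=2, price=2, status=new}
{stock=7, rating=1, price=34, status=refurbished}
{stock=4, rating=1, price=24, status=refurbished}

Match, Match, No match, No match

Comparing the two groups points to one rule — status is new.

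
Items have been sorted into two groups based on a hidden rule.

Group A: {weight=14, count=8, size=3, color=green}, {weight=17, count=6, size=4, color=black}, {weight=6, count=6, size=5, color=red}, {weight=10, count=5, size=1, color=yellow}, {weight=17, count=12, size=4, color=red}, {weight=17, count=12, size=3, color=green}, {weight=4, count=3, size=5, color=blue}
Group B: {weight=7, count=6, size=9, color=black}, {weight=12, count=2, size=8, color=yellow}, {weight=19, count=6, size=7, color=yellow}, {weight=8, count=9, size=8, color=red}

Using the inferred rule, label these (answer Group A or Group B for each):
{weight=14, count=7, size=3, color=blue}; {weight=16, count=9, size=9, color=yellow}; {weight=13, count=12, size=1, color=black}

The simplest hypothesis consistent with all the labels is: size ≤ 5.
{weight=14, count=7, size=3, color=blue} → size = 3 → Group A.
{weight=16, count=9, size=9, color=yellow} → size = 9 → Group B.
{weight=13, count=12, size=1, color=black} → size = 1 → Group A.

Group A, Group B, Group A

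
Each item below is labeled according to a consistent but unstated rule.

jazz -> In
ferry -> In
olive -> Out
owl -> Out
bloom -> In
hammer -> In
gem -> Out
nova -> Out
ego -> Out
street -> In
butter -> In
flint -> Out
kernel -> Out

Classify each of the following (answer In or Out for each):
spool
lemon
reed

In, Out, In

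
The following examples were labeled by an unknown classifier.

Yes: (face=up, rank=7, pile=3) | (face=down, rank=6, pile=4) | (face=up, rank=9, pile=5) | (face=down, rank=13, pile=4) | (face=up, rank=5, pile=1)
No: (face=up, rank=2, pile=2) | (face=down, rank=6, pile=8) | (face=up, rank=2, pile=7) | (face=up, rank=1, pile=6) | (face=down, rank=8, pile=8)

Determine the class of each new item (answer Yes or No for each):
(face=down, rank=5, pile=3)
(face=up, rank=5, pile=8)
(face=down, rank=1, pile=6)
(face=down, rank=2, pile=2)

Yes, No, No, No

'Yes' ⟺ rank ≥ 5 AND pile ≤ 5.
Yes: (face=down, rank=5, pile=3), since rank = 5, pile = 3.
No: (face=up, rank=5, pile=8), since rank = 5, pile = 8.
No: (face=down, rank=1, pile=6), since rank = 1, pile = 6.
No: (face=down, rank=2, pile=2), since rank = 2, pile = 2.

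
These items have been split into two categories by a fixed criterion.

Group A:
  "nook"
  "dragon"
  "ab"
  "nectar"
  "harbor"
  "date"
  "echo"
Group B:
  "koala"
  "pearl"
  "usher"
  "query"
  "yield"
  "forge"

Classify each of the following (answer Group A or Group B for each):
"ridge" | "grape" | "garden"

Group B, Group B, Group A

The distinguishing property — even length — holds for all the 'Group A' cases and none of the 'Group B' cases.
"ridge": length 5 — fails the rule, so Group B.
"grape": length 5 — fails the rule, so Group B.
"garden": length 6 — checks out, so Group A.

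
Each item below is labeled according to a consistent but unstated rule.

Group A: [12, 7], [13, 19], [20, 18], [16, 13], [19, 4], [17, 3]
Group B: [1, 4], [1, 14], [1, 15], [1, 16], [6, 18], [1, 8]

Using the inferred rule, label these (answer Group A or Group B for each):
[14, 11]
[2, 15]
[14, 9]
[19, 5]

Group A, Group B, Group A, Group A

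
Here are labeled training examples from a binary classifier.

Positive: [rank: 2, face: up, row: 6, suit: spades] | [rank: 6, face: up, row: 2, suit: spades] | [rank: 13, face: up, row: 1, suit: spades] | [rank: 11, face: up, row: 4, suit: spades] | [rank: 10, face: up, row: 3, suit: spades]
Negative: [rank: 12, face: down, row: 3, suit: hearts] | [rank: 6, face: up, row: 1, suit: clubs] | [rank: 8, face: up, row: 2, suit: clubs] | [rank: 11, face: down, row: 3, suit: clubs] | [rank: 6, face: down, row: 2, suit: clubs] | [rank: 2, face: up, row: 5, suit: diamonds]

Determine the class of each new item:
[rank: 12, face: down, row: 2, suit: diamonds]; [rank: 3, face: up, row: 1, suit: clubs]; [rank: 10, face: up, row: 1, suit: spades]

Negative, Negative, Positive

All 'Positive' examples share one property — suit is spades — and every 'Negative' example lacks it.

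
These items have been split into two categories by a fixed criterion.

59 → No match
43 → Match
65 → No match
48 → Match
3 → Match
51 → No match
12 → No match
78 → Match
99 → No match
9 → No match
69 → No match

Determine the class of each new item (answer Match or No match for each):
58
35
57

Rule: ≡ 3 (mod 5). This holds for each 'Match' example and fails for each 'No match' one.
58: 58 mod 5 = 3 — meets the rule, so Match. 35: 35 mod 5 = 0 — does not pass, so No match. 57: 57 mod 5 = 2 — does not pass, so No match.

Match, No match, No match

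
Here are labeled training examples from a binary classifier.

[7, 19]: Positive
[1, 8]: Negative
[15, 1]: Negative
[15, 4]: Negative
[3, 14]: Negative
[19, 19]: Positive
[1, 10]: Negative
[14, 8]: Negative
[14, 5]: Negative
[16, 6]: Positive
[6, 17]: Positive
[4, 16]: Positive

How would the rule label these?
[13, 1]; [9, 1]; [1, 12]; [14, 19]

Negative, Negative, Negative, Positive

One predicate separates the groups cleanly: max ≥ 16.
[13, 1] — max 13, hence Negative.
[9, 1] — max 9, hence Negative.
[1, 12] — max 12, hence Negative.
[14, 19] — max 19, hence Positive.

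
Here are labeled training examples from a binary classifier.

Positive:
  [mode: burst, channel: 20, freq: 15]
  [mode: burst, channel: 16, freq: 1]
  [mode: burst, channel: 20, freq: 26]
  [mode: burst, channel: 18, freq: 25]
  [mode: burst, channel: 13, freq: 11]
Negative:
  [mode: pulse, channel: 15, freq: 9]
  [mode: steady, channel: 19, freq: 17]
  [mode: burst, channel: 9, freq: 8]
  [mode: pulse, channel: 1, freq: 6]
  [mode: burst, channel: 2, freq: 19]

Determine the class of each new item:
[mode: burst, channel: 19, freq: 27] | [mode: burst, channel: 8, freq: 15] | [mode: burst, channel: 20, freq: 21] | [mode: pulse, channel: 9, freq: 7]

Positive, Negative, Positive, Negative

The common property of the 'Positive' items is: mode is burst AND channel ≥ 13. No 'Negative' item has it.
[mode: burst, channel: 19, freq: 27] → mode is burst, channel = 19 → Positive. [mode: burst, channel: 8, freq: 15] → mode is burst, channel = 8 → Negative. [mode: burst, channel: 20, freq: 21] → mode is burst, channel = 20 → Positive. [mode: pulse, channel: 9, freq: 7] → mode is pulse, channel = 9 → Negative.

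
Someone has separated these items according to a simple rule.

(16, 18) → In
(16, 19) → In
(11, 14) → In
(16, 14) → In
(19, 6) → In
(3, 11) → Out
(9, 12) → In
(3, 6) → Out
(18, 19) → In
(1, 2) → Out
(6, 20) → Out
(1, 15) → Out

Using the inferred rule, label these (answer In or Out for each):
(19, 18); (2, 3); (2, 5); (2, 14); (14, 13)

Every 'In' example satisfies: first ≥ 9. None of the 'Out' examples do.
In: (19, 18), since first 19. Out: (2, 3), since first 2. Out: (2, 5), since first 2. Out: (2, 14), since first 2. In: (14, 13), since first 14.

In, Out, Out, Out, In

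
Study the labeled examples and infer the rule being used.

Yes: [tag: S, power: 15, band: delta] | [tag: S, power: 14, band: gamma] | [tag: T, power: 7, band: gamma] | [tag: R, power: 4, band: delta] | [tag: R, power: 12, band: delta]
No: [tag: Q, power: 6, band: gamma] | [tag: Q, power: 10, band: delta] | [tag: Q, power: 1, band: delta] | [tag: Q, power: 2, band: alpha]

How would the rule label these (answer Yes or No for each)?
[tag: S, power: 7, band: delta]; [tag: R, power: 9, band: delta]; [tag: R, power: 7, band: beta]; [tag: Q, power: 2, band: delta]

Yes, Yes, Yes, No

One predicate separates the groups cleanly: tag is not Q.
Yes: [tag: S, power: 7, band: delta], since tag is S. Yes: [tag: R, power: 9, band: delta], since tag is R. Yes: [tag: R, power: 7, band: beta], since tag is R. No: [tag: Q, power: 2, band: delta], since tag is Q.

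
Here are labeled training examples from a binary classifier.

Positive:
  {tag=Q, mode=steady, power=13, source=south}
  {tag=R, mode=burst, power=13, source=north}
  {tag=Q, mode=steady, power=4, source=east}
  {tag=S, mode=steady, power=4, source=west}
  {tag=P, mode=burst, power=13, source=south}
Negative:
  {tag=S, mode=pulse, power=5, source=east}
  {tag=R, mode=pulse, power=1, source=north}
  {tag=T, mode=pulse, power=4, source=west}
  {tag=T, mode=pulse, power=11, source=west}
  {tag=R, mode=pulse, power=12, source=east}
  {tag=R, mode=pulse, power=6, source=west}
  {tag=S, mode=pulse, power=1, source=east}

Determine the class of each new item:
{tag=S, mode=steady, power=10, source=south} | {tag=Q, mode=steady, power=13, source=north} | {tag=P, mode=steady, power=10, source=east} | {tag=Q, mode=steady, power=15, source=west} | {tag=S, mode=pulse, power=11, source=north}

Positive, Positive, Positive, Positive, Negative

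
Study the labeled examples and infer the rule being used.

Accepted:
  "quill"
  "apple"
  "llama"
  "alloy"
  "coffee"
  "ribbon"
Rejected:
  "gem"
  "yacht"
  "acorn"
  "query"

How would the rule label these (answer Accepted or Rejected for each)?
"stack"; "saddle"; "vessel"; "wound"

Rejected, Accepted, Accepted, Rejected

Rule: has a double letter. This holds for each 'Accepted' example and fails for each 'Rejected' one.
"stack": no doubled letter, fails the rule → Rejected. "saddle": 'dd' doubled, meets the rule → Accepted. "vessel": 'ss' doubled, meets the rule → Accepted. "wound": no doubled letter, fails the rule → Rejected.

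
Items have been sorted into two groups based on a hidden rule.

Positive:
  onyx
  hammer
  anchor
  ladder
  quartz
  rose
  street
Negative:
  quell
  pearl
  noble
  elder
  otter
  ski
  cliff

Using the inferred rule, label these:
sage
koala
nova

A rule that fits every label: even length — true of each 'Positive' example, false of each 'Negative' one.
Positive: sage, since length 4.
Negative: koala, since length 5.
Positive: nova, since length 4.

Positive, Negative, Positive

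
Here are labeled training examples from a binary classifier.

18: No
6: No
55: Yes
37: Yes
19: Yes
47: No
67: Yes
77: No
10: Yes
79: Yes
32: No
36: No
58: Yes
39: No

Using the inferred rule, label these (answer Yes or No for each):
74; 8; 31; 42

No, No, Yes, No

The simplest hypothesis consistent with all the labels is: ≡ 1 (mod 3).
74: 74 mod 3 = 2 — does not pass, so No. 8: 8 mod 3 = 2 — does not pass, so No. 31: 31 mod 3 = 1 — meets the rule, so Yes. 42: 42 mod 3 = 0 — does not pass, so No.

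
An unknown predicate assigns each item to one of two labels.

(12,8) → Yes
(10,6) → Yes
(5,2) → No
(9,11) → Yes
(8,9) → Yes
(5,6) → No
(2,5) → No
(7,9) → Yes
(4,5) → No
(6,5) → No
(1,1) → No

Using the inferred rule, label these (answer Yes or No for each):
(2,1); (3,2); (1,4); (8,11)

No, No, No, Yes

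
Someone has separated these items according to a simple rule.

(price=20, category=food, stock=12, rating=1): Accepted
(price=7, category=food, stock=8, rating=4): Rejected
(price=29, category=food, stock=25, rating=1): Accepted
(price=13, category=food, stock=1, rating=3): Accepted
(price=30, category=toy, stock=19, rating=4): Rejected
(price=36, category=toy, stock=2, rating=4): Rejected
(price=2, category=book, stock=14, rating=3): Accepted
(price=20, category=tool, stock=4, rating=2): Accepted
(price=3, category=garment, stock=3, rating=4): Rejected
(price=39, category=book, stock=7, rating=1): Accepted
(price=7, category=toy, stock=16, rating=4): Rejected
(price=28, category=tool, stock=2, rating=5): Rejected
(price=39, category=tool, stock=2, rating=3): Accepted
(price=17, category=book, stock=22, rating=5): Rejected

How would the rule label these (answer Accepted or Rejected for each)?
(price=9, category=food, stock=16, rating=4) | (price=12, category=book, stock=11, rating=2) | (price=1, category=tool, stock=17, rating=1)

Rejected, Accepted, Accepted

The distinguishing property — rating ≤ 3 — holds for all the 'Accepted' cases and none of the 'Rejected' cases.
(price=9, category=food, stock=16, rating=4): rating = 4, fails this test → Rejected. (price=12, category=book, stock=11, rating=2): rating = 2, qualifies → Accepted. (price=1, category=tool, stock=17, rating=1): rating = 1, qualifies → Accepted.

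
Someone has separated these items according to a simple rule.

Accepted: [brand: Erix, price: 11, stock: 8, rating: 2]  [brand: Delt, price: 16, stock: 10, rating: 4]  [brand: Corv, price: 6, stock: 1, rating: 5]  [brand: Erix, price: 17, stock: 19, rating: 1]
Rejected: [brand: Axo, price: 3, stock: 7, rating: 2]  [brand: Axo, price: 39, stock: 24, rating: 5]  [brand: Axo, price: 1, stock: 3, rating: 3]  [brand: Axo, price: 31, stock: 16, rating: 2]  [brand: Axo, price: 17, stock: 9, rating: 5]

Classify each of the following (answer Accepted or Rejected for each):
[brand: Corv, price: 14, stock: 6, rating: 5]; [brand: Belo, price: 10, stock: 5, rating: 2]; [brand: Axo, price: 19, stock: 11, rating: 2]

'Accepted' ⟺ brand is not Axo.
Accepted: [brand: Corv, price: 14, stock: 6, rating: 5], since brand is Corv. Accepted: [brand: Belo, price: 10, stock: 5, rating: 2], since brand is Belo. Rejected: [brand: Axo, price: 19, stock: 11, rating: 2], since brand is Axo.

Accepted, Accepted, Rejected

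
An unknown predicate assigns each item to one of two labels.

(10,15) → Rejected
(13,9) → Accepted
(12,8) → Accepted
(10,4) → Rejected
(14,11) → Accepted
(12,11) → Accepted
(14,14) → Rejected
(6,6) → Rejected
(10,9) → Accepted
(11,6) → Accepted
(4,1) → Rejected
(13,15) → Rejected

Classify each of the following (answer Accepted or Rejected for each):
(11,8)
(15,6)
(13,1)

Rule: first > second AND sum ≥ 17. This holds for each 'Accepted' example and fails for each 'Rejected' one.
Accepted: (11,8), since 11 > 8, 11+8 = 19. Accepted: (15,6), since 15 > 6, 15+6 = 21. Rejected: (13,1), since 13 > 1, 13+1 = 14.

Accepted, Accepted, Rejected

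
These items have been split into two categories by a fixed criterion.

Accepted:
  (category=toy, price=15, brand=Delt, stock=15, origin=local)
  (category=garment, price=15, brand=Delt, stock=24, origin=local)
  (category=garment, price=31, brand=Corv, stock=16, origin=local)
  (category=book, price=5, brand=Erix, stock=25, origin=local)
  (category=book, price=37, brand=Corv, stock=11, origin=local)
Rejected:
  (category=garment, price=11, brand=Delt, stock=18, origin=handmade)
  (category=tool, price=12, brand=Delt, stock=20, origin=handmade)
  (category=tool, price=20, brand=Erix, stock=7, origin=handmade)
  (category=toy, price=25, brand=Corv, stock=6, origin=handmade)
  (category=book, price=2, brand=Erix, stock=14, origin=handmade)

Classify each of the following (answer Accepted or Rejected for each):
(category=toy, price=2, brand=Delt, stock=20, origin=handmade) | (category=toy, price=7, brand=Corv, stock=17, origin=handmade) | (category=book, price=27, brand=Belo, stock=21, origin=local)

The simplest hypothesis consistent with all the labels is: origin is local.
(category=toy, price=2, brand=Delt, stock=20, origin=handmade): origin is handmade — fails this test, so Rejected.
(category=toy, price=7, brand=Corv, stock=17, origin=handmade): origin is handmade — fails this test, so Rejected.
(category=book, price=27, brand=Belo, stock=21, origin=local): origin is local — fits, so Accepted.

Rejected, Rejected, Accepted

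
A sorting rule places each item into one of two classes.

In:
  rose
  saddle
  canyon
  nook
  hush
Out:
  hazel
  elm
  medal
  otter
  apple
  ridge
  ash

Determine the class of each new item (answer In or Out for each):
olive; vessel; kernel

Out, In, In

The classifier is using: even length.
Out: olive, since length 5. In: vessel, since length 6. In: kernel, since length 6.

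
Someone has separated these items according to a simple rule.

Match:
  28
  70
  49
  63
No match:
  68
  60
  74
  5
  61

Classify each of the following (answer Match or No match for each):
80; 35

No match, Match

The pattern is that an item is 'Match' exactly when: multiple of 7.
80: 80 = 7·11 + 3, fails the rule → No match. 35: 35 = 7·5, checks out → Match.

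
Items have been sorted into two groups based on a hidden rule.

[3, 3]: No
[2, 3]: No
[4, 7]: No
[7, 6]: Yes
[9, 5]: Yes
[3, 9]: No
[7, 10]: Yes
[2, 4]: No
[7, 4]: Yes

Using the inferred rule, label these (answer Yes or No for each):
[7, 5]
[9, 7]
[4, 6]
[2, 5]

Yes, Yes, No, No

A rule that fits every label: first ≥ 5 — true of each 'Yes' example, false of each 'No' one.
[7, 5] — first 7, hence Yes. [9, 7] — first 9, hence Yes. [4, 6] — first 4, hence No. [2, 5] — first 2, hence No.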